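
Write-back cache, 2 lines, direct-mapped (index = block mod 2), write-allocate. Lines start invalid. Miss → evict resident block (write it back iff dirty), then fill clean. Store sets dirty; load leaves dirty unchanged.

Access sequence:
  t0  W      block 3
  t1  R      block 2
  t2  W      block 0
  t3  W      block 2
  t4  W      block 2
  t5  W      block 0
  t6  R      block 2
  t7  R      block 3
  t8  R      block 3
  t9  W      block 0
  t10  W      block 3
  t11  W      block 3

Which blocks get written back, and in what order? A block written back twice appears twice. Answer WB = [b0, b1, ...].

  0 | W B3 → L1 miss [D]
  1 | R B2 → L0 miss [-]
  2 | W B0 → L0 miss [D]
  3 | W B2 → L0 miss wb→B0 [D]
  4 | W B2 → L0 hit [D]
  5 | W B0 → L0 miss wb→B2 [D]
  6 | R B2 → L0 miss wb→B0 [-]
  7 | R B3 → L1 hit [D]
  8 | R B3 → L1 hit [D]
  9 | W B0 → L0 miss [D]
  10 | W B3 → L1 hit [D]
  11 | W B3 → L1 hit [D]

WB = [0, 2, 0]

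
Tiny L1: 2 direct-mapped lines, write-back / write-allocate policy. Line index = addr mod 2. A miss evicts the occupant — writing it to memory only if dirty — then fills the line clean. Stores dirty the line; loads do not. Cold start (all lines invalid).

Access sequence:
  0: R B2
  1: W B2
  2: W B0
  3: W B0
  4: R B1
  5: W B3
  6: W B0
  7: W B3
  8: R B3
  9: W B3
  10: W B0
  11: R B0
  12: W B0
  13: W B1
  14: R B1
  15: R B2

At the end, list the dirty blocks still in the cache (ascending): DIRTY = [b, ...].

DIRTY = [1]

0: R B2 -> L0 miss  d=-]
1: W B2 -> L0 hit  d=D]
2: W B0 -> L0 miss wb->B2  d=D]
3: W B0 -> L0 hit  d=D]
4: R B1 -> L1 miss  d=-]
5: W B3 -> L1 miss  d=D]
6: W B0 -> L0 hit  d=D]
7: W B3 -> L1 hit  d=D]
8: R B3 -> L1 hit  d=D]
9: W B3 -> L1 hit  d=D]
10: W B0 -> L0 hit  d=D]
11: R B0 -> L0 hit  d=D]
12: W B0 -> L0 hit  d=D]
13: W B1 -> L1 miss wb->B3  d=D]
14: R B1 -> L1 hit  d=D]
15: R B2 -> L0 miss wb->B0  d=-]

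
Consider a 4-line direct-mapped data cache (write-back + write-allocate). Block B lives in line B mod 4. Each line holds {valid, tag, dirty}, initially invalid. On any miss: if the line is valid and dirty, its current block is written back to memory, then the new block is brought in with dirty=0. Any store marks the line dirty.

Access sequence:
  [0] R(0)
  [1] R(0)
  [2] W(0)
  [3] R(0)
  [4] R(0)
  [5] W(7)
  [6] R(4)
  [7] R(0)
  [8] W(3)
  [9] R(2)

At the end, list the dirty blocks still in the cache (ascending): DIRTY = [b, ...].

0: R B0 -> L0 miss  d=-]
1: R B0 -> L0 hit  d=-]
2: W B0 -> L0 hit  d=D]
3: R B0 -> L0 hit  d=D]
4: R B0 -> L0 hit  d=D]
5: W B7 -> L3 miss  d=D]
6: R B4 -> L0 miss wb->B0  d=-]
7: R B0 -> L0 miss  d=-]
8: W B3 -> L3 miss wb->B7  d=D]
9: R B2 -> L2 miss  d=-]

DIRTY = [3]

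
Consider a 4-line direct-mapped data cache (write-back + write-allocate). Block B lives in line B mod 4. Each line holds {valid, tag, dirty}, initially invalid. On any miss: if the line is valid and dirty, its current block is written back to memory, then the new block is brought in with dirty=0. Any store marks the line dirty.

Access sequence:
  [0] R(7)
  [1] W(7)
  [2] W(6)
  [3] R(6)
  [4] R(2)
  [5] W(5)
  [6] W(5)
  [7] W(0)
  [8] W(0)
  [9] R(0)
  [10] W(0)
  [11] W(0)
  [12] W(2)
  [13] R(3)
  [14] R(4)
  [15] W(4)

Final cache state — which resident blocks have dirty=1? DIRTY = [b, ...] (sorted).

DIRTY = [2, 4, 5]

  0 | R B7 → L3 miss [-]
  1 | W B7 → L3 hit [D]
  2 | W B6 → L2 miss [D]
  3 | R B6 → L2 hit [D]
  4 | R B2 → L2 miss wb→B6 [-]
  5 | W B5 → L1 miss [D]
  6 | W B5 → L1 hit [D]
  7 | W B0 → L0 miss [D]
  8 | W B0 → L0 hit [D]
  9 | R B0 → L0 hit [D]
  10 | W B0 → L0 hit [D]
  11 | W B0 → L0 hit [D]
  12 | W B2 → L2 hit [D]
  13 | R B3 → L3 miss wb→B7 [-]
  14 | R B4 → L0 miss wb→B0 [-]
  15 | W B4 → L0 hit [D]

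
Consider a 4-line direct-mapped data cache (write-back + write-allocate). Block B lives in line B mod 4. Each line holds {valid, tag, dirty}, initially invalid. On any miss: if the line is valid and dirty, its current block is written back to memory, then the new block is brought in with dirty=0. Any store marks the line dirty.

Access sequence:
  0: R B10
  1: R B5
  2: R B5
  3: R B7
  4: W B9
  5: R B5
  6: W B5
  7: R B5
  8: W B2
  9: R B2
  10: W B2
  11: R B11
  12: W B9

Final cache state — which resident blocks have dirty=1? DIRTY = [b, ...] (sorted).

DIRTY = [2, 9]

  0 | R B10 → L2 miss [-]
  1 | R B5 → L1 miss [-]
  2 | R B5 → L1 hit [-]
  3 | R B7 → L3 miss [-]
  4 | W B9 → L1 miss [D]
  5 | R B5 → L1 miss wb→B9 [-]
  6 | W B5 → L1 hit [D]
  7 | R B5 → L1 hit [D]
  8 | W B2 → L2 miss [D]
  9 | R B2 → L2 hit [D]
  10 | W B2 → L2 hit [D]
  11 | R B11 → L3 miss [-]
  12 | W B9 → L1 miss wb→B5 [D]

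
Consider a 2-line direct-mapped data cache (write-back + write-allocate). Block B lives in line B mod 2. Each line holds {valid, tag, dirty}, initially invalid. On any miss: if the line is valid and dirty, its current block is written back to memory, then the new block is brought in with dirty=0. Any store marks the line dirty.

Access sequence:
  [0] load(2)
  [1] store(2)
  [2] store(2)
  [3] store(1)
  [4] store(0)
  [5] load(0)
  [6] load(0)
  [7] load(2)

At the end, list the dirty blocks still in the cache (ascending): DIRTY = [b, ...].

0: R B2 → L0 miss [-]
1: W B2 → L0 hit [D]
2: W B2 → L0 hit [D]
3: W B1 → L1 miss [D]
4: W B0 → L0 miss wb→B2 [D]
5: R B0 → L0 hit [D]
6: R B0 → L0 hit [D]
7: R B2 → L0 miss wb→B0 [-]

DIRTY = [1]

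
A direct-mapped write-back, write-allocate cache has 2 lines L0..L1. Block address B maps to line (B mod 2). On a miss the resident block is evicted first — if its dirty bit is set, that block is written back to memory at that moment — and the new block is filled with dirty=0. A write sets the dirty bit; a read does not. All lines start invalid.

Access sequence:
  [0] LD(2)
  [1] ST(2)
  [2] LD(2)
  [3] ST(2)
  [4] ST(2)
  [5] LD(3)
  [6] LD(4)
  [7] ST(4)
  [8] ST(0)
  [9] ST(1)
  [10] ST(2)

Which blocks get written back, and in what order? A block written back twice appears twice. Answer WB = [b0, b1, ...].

WB = [2, 4, 0]

0: R B2 → L0 miss [-]
1: W B2 → L0 hit [D]
2: R B2 → L0 hit [D]
3: W B2 → L0 hit [D]
4: W B2 → L0 hit [D]
5: R B3 → L1 miss [-]
6: R B4 → L0 miss wb→B2 [-]
7: W B4 → L0 hit [D]
8: W B0 → L0 miss wb→B4 [D]
9: W B1 → L1 miss [D]
10: W B2 → L0 miss wb→B0 [D]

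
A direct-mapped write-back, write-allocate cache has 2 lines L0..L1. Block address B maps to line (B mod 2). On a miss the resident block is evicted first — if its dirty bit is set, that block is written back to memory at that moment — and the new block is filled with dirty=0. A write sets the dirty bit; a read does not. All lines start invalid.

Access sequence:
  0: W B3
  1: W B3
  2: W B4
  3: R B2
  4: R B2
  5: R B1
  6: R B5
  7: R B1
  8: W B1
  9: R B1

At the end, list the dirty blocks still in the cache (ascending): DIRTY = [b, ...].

  0 | W B3 → L1 miss [D]
  1 | W B3 → L1 hit [D]
  2 | W B4 → L0 miss [D]
  3 | R B2 → L0 miss wb→B4 [-]
  4 | R B2 → L0 hit [-]
  5 | R B1 → L1 miss wb→B3 [-]
  6 | R B5 → L1 miss [-]
  7 | R B1 → L1 miss [-]
  8 | W B1 → L1 hit [D]
  9 | R B1 → L1 hit [D]

DIRTY = [1]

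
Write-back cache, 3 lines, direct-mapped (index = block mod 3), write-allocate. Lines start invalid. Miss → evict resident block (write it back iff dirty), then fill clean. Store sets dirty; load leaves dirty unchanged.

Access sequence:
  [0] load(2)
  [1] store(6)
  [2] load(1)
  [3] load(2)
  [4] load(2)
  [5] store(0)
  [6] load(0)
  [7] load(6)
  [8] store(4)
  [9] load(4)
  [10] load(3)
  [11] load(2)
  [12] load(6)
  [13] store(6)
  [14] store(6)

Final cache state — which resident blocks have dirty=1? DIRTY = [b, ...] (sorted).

  0 | R B2 → L2 miss [-]
  1 | W B6 → L0 miss [D]
  2 | R B1 → L1 miss [-]
  3 | R B2 → L2 hit [-]
  4 | R B2 → L2 hit [-]
  5 | W B0 → L0 miss wb→B6 [D]
  6 | R B0 → L0 hit [D]
  7 | R B6 → L0 miss wb→B0 [-]
  8 | W B4 → L1 miss [D]
  9 | R B4 → L1 hit [D]
  10 | R B3 → L0 miss [-]
  11 | R B2 → L2 hit [-]
  12 | R B6 → L0 miss [-]
  13 | W B6 → L0 hit [D]
  14 | W B6 → L0 hit [D]

DIRTY = [4, 6]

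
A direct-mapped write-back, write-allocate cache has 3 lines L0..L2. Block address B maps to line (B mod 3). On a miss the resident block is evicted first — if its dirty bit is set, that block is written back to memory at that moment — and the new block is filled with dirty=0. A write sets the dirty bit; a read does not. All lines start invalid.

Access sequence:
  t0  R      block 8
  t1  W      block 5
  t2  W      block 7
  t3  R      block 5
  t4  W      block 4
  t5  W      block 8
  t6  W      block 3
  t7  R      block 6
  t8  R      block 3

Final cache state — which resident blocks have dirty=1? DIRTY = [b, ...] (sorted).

  0 | R B8 → L2 miss [-]
  1 | W B5 → L2 miss [D]
  2 | W B7 → L1 miss [D]
  3 | R B5 → L2 hit [D]
  4 | W B4 → L1 miss wb→B7 [D]
  5 | W B8 → L2 miss wb→B5 [D]
  6 | W B3 → L0 miss [D]
  7 | R B6 → L0 miss wb→B3 [-]
  8 | R B3 → L0 miss [-]

DIRTY = [4, 8]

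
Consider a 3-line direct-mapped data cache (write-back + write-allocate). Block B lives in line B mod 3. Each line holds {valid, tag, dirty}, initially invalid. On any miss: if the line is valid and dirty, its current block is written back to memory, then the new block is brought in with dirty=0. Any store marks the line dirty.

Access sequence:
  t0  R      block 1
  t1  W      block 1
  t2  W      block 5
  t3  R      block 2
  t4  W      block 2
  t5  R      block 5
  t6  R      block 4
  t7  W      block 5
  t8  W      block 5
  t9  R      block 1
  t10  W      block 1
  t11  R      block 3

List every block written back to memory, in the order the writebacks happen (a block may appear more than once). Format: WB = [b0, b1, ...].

WB = [5, 2, 1]

  0 | R B1 → L1 miss [-]
  1 | W B1 → L1 hit [D]
  2 | W B5 → L2 miss [D]
  3 | R B2 → L2 miss wb→B5 [-]
  4 | W B2 → L2 hit [D]
  5 | R B5 → L2 miss wb→B2 [-]
  6 | R B4 → L1 miss wb→B1 [-]
  7 | W B5 → L2 hit [D]
  8 | W B5 → L2 hit [D]
  9 | R B1 → L1 miss [-]
  10 | W B1 → L1 hit [D]
  11 | R B3 → L0 miss [-]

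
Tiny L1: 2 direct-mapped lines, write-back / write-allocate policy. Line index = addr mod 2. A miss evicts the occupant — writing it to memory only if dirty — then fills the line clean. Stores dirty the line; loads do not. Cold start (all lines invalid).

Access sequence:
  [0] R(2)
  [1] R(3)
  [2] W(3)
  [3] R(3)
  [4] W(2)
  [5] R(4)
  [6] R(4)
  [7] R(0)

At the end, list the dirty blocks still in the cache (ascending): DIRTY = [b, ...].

0: R B2 → L0 miss [-]
1: R B3 → L1 miss [-]
2: W B3 → L1 hit [D]
3: R B3 → L1 hit [D]
4: W B2 → L0 hit [D]
5: R B4 → L0 miss wb→B2 [-]
6: R B4 → L0 hit [-]
7: R B0 → L0 miss [-]

DIRTY = [3]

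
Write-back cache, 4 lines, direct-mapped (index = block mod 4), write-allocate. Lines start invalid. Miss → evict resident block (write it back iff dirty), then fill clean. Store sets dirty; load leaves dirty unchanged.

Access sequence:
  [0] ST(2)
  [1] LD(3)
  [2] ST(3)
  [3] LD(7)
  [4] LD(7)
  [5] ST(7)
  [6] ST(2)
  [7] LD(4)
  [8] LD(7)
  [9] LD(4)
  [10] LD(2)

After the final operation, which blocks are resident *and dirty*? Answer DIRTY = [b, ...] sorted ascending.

DIRTY = [2, 7]

0: W B2 → L2 miss [D]
1: R B3 → L3 miss [-]
2: W B3 → L3 hit [D]
3: R B7 → L3 miss wb→B3 [-]
4: R B7 → L3 hit [-]
5: W B7 → L3 hit [D]
6: W B2 → L2 hit [D]
7: R B4 → L0 miss [-]
8: R B7 → L3 hit [D]
9: R B4 → L0 hit [-]
10: R B2 → L2 hit [D]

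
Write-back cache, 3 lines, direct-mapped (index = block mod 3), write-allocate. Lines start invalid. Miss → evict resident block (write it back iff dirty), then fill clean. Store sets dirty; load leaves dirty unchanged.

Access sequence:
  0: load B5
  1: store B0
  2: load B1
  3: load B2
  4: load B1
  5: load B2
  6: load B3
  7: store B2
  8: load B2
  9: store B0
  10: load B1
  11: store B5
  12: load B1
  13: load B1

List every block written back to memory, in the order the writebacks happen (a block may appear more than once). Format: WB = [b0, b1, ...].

WB = [0, 2]

  0 | R B5 → L2 miss [-]
  1 | W B0 → L0 miss [D]
  2 | R B1 → L1 miss [-]
  3 | R B2 → L2 miss [-]
  4 | R B1 → L1 hit [-]
  5 | R B2 → L2 hit [-]
  6 | R B3 → L0 miss wb→B0 [-]
  7 | W B2 → L2 hit [D]
  8 | R B2 → L2 hit [D]
  9 | W B0 → L0 miss [D]
  10 | R B1 → L1 hit [-]
  11 | W B5 → L2 miss wb→B2 [D]
  12 | R B1 → L1 hit [-]
  13 | R B1 → L1 hit [-]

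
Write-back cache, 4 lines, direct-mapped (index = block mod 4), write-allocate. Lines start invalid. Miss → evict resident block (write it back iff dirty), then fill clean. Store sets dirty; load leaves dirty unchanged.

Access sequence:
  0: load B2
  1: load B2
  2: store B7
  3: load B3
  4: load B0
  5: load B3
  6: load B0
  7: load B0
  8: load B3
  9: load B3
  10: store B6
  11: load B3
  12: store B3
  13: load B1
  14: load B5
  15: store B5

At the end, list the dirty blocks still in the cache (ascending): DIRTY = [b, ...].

0: R B2 → L2 miss [-]
1: R B2 → L2 hit [-]
2: W B7 → L3 miss [D]
3: R B3 → L3 miss wb→B7 [-]
4: R B0 → L0 miss [-]
5: R B3 → L3 hit [-]
6: R B0 → L0 hit [-]
7: R B0 → L0 hit [-]
8: R B3 → L3 hit [-]
9: R B3 → L3 hit [-]
10: W B6 → L2 miss [D]
11: R B3 → L3 hit [-]
12: W B3 → L3 hit [D]
13: R B1 → L1 miss [-]
14: R B5 → L1 miss [-]
15: W B5 → L1 hit [D]

DIRTY = [3, 5, 6]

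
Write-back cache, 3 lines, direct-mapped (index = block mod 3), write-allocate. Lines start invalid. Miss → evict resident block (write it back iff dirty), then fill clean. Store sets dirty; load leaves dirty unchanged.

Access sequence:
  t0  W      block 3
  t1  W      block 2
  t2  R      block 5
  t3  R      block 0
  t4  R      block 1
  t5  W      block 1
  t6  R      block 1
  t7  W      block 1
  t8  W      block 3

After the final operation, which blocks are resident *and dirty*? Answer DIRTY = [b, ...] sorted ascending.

  0 | W B3 → L0 miss [D]
  1 | W B2 → L2 miss [D]
  2 | R B5 → L2 miss wb→B2 [-]
  3 | R B0 → L0 miss wb→B3 [-]
  4 | R B1 → L1 miss [-]
  5 | W B1 → L1 hit [D]
  6 | R B1 → L1 hit [D]
  7 | W B1 → L1 hit [D]
  8 | W B3 → L0 miss [D]

DIRTY = [1, 3]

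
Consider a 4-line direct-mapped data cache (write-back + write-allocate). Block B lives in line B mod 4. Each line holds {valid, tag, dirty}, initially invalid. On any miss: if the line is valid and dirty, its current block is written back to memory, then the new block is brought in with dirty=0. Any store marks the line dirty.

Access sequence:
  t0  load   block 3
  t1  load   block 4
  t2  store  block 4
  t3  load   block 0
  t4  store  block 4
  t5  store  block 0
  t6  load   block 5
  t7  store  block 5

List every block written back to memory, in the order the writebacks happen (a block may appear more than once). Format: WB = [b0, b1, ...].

WB = [4, 4]

0: R B3 → L3 miss [-]
1: R B4 → L0 miss [-]
2: W B4 → L0 hit [D]
3: R B0 → L0 miss wb→B4 [-]
4: W B4 → L0 miss [D]
5: W B0 → L0 miss wb→B4 [D]
6: R B5 → L1 miss [-]
7: W B5 → L1 hit [D]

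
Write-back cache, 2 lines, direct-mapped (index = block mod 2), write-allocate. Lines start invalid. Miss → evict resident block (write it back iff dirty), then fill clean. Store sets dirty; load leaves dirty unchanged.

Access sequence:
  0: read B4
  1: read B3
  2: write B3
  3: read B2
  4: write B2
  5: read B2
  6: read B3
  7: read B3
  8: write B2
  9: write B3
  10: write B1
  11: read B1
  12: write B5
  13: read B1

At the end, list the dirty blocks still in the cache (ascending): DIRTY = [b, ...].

0: R B4 -> L0 miss  d=-]
1: R B3 -> L1 miss  d=-]
2: W B3 -> L1 hit  d=D]
3: R B2 -> L0 miss  d=-]
4: W B2 -> L0 hit  d=D]
5: R B2 -> L0 hit  d=D]
6: R B3 -> L1 hit  d=D]
7: R B3 -> L1 hit  d=D]
8: W B2 -> L0 hit  d=D]
9: W B3 -> L1 hit  d=D]
10: W B1 -> L1 miss wb->B3  d=D]
11: R B1 -> L1 hit  d=D]
12: W B5 -> L1 miss wb->B1  d=D]
13: R B1 -> L1 miss wb->B5  d=-]

DIRTY = [2]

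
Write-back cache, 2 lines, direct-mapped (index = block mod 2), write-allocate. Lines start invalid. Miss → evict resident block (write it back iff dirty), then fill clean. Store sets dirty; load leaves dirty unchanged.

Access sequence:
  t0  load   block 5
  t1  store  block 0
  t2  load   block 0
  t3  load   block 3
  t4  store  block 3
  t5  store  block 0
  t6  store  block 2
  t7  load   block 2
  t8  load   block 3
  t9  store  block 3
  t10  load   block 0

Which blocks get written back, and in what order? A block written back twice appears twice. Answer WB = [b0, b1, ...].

  0 | R B5 → L1 miss [-]
  1 | W B0 → L0 miss [D]
  2 | R B0 → L0 hit [D]
  3 | R B3 → L1 miss [-]
  4 | W B3 → L1 hit [D]
  5 | W B0 → L0 hit [D]
  6 | W B2 → L0 miss wb→B0 [D]
  7 | R B2 → L0 hit [D]
  8 | R B3 → L1 hit [D]
  9 | W B3 → L1 hit [D]
  10 | R B0 → L0 miss wb→B2 [-]

WB = [0, 2]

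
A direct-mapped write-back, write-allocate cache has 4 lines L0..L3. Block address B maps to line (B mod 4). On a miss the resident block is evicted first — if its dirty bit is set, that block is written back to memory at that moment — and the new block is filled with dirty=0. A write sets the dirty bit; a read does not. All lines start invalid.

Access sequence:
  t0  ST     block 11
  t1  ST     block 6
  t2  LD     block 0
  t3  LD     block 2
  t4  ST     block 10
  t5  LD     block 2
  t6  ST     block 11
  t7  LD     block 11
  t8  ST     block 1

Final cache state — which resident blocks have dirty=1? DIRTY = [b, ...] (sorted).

DIRTY = [1, 11]

0: W B11 -> L3 miss  d=D]
1: W B6 -> L2 miss  d=D]
2: R B0 -> L0 miss  d=-]
3: R B2 -> L2 miss wb->B6  d=-]
4: W B10 -> L2 miss  d=D]
5: R B2 -> L2 miss wb->B10  d=-]
6: W B11 -> L3 hit  d=D]
7: R B11 -> L3 hit  d=D]
8: W B1 -> L1 miss  d=D]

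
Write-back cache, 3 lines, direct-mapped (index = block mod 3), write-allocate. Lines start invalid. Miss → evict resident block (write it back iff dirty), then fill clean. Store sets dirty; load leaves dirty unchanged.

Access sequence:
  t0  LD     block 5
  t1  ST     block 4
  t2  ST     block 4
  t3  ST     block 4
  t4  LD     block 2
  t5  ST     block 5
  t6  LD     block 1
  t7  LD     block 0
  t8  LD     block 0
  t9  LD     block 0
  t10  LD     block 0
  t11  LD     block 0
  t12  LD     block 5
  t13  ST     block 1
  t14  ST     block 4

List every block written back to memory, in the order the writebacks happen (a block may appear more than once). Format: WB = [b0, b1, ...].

  0 | R B5 → L2 miss [-]
  1 | W B4 → L1 miss [D]
  2 | W B4 → L1 hit [D]
  3 | W B4 → L1 hit [D]
  4 | R B2 → L2 miss [-]
  5 | W B5 → L2 miss [D]
  6 | R B1 → L1 miss wb→B4 [-]
  7 | R B0 → L0 miss [-]
  8 | R B0 → L0 hit [-]
  9 | R B0 → L0 hit [-]
  10 | R B0 → L0 hit [-]
  11 | R B0 → L0 hit [-]
  12 | R B5 → L2 hit [D]
  13 | W B1 → L1 hit [D]
  14 | W B4 → L1 miss wb→B1 [D]

WB = [4, 1]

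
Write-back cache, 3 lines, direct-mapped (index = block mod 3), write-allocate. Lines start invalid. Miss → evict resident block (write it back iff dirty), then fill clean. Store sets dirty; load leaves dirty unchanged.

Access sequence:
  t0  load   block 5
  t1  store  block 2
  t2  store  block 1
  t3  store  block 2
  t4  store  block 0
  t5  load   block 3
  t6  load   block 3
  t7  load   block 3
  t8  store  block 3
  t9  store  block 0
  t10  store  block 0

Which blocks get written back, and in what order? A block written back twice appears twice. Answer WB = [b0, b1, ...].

0: R B5 → L2 miss [-]
1: W B2 → L2 miss [D]
2: W B1 → L1 miss [D]
3: W B2 → L2 hit [D]
4: W B0 → L0 miss [D]
5: R B3 → L0 miss wb→B0 [-]
6: R B3 → L0 hit [-]
7: R B3 → L0 hit [-]
8: W B3 → L0 hit [D]
9: W B0 → L0 miss wb→B3 [D]
10: W B0 → L0 hit [D]

WB = [0, 3]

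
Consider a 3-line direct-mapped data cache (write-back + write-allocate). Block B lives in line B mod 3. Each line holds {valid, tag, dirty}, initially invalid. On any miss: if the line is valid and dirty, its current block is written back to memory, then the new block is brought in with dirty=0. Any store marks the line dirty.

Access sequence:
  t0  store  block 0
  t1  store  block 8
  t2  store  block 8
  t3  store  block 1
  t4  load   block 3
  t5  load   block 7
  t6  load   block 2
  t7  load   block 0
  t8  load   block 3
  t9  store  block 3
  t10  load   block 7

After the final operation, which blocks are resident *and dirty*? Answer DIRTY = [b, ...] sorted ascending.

DIRTY = [3]

0: W B0 -> L0 miss  d=D]
1: W B8 -> L2 miss  d=D]
2: W B8 -> L2 hit  d=D]
3: W B1 -> L1 miss  d=D]
4: R B3 -> L0 miss wb->B0  d=-]
5: R B7 -> L1 miss wb->B1  d=-]
6: R B2 -> L2 miss wb->B8  d=-]
7: R B0 -> L0 miss  d=-]
8: R B3 -> L0 miss  d=-]
9: W B3 -> L0 hit  d=D]
10: R B7 -> L1 hit  d=-]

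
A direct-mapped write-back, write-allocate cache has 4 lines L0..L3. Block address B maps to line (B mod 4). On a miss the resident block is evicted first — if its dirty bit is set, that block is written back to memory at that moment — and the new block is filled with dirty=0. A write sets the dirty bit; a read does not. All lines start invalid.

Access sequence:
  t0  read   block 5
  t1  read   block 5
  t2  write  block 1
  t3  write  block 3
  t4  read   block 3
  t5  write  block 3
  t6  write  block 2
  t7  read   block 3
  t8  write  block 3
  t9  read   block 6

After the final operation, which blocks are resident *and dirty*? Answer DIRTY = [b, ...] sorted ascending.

  0 | R B5 → L1 miss [-]
  1 | R B5 → L1 hit [-]
  2 | W B1 → L1 miss [D]
  3 | W B3 → L3 miss [D]
  4 | R B3 → L3 hit [D]
  5 | W B3 → L3 hit [D]
  6 | W B2 → L2 miss [D]
  7 | R B3 → L3 hit [D]
  8 | W B3 → L3 hit [D]
  9 | R B6 → L2 miss wb→B2 [-]

DIRTY = [1, 3]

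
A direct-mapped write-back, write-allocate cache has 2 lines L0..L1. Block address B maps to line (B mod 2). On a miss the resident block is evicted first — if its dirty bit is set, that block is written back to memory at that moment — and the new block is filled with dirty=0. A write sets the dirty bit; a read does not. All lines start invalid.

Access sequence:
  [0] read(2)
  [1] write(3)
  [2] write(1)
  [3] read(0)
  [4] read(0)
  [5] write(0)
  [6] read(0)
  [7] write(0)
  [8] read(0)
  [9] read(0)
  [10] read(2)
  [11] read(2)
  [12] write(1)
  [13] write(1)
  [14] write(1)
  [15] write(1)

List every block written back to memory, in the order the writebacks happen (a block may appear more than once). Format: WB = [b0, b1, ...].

WB = [3, 0]

  0 | R B2 → L0 miss [-]
  1 | W B3 → L1 miss [D]
  2 | W B1 → L1 miss wb→B3 [D]
  3 | R B0 → L0 miss [-]
  4 | R B0 → L0 hit [-]
  5 | W B0 → L0 hit [D]
  6 | R B0 → L0 hit [D]
  7 | W B0 → L0 hit [D]
  8 | R B0 → L0 hit [D]
  9 | R B0 → L0 hit [D]
  10 | R B2 → L0 miss wb→B0 [-]
  11 | R B2 → L0 hit [-]
  12 | W B1 → L1 hit [D]
  13 | W B1 → L1 hit [D]
  14 | W B1 → L1 hit [D]
  15 | W B1 → L1 hit [D]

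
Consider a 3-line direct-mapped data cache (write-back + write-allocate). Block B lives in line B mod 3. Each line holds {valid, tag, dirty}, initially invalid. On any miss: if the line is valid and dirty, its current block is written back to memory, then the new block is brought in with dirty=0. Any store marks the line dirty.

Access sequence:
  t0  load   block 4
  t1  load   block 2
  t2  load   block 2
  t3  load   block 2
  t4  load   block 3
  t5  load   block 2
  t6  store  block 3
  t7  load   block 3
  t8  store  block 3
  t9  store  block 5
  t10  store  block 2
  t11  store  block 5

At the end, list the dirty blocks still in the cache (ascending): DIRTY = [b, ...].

0: R B4 -> L1 miss  d=-]
1: R B2 -> L2 miss  d=-]
2: R B2 -> L2 hit  d=-]
3: R B2 -> L2 hit  d=-]
4: R B3 -> L0 miss  d=-]
5: R B2 -> L2 hit  d=-]
6: W B3 -> L0 hit  d=D]
7: R B3 -> L0 hit  d=D]
8: W B3 -> L0 hit  d=D]
9: W B5 -> L2 miss  d=D]
10: W B2 -> L2 miss wb->B5  d=D]
11: W B5 -> L2 miss wb->B2  d=D]

DIRTY = [3, 5]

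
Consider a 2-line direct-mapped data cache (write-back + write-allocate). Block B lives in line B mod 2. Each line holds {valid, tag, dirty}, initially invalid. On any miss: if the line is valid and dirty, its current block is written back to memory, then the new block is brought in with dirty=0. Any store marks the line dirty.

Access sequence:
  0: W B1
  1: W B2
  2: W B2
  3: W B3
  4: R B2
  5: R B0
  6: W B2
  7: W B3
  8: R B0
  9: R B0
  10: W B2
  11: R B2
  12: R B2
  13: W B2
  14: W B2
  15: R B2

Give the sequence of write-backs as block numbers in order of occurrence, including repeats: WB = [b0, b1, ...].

WB = [1, 2, 2]

0: W B1 -> L1 miss  d=D]
1: W B2 -> L0 miss  d=D]
2: W B2 -> L0 hit  d=D]
3: W B3 -> L1 miss wb->B1  d=D]
4: R B2 -> L0 hit  d=D]
5: R B0 -> L0 miss wb->B2  d=-]
6: W B2 -> L0 miss  d=D]
7: W B3 -> L1 hit  d=D]
8: R B0 -> L0 miss wb->B2  d=-]
9: R B0 -> L0 hit  d=-]
10: W B2 -> L0 miss  d=D]
11: R B2 -> L0 hit  d=D]
12: R B2 -> L0 hit  d=D]
13: W B2 -> L0 hit  d=D]
14: W B2 -> L0 hit  d=D]
15: R B2 -> L0 hit  d=D]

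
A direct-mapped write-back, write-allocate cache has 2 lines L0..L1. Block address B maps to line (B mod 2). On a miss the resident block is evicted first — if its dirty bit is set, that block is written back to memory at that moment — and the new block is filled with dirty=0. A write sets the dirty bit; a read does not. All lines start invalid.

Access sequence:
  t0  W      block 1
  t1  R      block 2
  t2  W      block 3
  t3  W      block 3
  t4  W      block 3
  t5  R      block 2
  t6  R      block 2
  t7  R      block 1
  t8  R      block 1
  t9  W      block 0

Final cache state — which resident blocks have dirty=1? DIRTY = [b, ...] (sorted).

0: W B1 -> L1 miss  d=D]
1: R B2 -> L0 miss  d=-]
2: W B3 -> L1 miss wb->B1  d=D]
3: W B3 -> L1 hit  d=D]
4: W B3 -> L1 hit  d=D]
5: R B2 -> L0 hit  d=-]
6: R B2 -> L0 hit  d=-]
7: R B1 -> L1 miss wb->B3  d=-]
8: R B1 -> L1 hit  d=-]
9: W B0 -> L0 miss  d=D]

DIRTY = [0]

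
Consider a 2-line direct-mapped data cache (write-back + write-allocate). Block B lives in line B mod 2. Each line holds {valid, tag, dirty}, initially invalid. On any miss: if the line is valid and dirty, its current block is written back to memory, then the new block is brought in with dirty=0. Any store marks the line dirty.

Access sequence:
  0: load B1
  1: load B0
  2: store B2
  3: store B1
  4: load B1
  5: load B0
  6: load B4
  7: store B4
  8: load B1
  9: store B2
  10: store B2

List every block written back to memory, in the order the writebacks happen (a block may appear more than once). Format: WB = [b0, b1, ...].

0: R B1 -> L1 miss  d=-]
1: R B0 -> L0 miss  d=-]
2: W B2 -> L0 miss  d=D]
3: W B1 -> L1 hit  d=D]
4: R B1 -> L1 hit  d=D]
5: R B0 -> L0 miss wb->B2  d=-]
6: R B4 -> L0 miss  d=-]
7: W B4 -> L0 hit  d=D]
8: R B1 -> L1 hit  d=D]
9: W B2 -> L0 miss wb->B4  d=D]
10: W B2 -> L0 hit  d=D]

WB = [2, 4]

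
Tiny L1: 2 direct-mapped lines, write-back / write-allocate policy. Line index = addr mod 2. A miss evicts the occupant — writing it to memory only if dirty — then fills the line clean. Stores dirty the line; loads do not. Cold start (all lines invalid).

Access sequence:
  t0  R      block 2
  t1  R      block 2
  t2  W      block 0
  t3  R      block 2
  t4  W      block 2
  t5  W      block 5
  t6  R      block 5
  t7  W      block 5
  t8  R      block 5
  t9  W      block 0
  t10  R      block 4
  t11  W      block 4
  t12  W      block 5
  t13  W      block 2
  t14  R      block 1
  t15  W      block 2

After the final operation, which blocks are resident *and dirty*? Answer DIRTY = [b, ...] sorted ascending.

DIRTY = [2]

0: R B2 -> L0 miss  d=-]
1: R B2 -> L0 hit  d=-]
2: W B0 -> L0 miss  d=D]
3: R B2 -> L0 miss wb->B0  d=-]
4: W B2 -> L0 hit  d=D]
5: W B5 -> L1 miss  d=D]
6: R B5 -> L1 hit  d=D]
7: W B5 -> L1 hit  d=D]
8: R B5 -> L1 hit  d=D]
9: W B0 -> L0 miss wb->B2  d=D]
10: R B4 -> L0 miss wb->B0  d=-]
11: W B4 -> L0 hit  d=D]
12: W B5 -> L1 hit  d=D]
13: W B2 -> L0 miss wb->B4  d=D]
14: R B1 -> L1 miss wb->B5  d=-]
15: W B2 -> L0 hit  d=D]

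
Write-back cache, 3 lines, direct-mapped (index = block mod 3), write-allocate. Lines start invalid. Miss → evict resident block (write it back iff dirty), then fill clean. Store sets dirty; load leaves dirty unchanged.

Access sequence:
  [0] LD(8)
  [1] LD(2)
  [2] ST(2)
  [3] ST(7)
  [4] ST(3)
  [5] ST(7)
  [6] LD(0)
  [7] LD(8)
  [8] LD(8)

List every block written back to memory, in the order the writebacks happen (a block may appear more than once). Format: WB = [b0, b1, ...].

  0 | R B8 → L2 miss [-]
  1 | R B2 → L2 miss [-]
  2 | W B2 → L2 hit [D]
  3 | W B7 → L1 miss [D]
  4 | W B3 → L0 miss [D]
  5 | W B7 → L1 hit [D]
  6 | R B0 → L0 miss wb→B3 [-]
  7 | R B8 → L2 miss wb→B2 [-]
  8 | R B8 → L2 hit [-]

WB = [3, 2]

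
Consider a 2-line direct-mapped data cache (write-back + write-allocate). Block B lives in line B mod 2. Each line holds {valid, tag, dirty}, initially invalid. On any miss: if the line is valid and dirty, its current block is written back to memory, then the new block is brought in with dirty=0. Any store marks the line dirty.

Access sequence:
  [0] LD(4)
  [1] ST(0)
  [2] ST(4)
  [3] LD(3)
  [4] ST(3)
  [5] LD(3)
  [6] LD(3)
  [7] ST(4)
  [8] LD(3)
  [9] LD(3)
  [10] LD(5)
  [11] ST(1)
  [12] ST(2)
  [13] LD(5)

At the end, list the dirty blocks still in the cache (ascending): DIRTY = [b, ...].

DIRTY = [2]

0: R B4 -> L0 miss  d=-]
1: W B0 -> L0 miss  d=D]
2: W B4 -> L0 miss wb->B0  d=D]
3: R B3 -> L1 miss  d=-]
4: W B3 -> L1 hit  d=D]
5: R B3 -> L1 hit  d=D]
6: R B3 -> L1 hit  d=D]
7: W B4 -> L0 hit  d=D]
8: R B3 -> L1 hit  d=D]
9: R B3 -> L1 hit  d=D]
10: R B5 -> L1 miss wb->B3  d=-]
11: W B1 -> L1 miss  d=D]
12: W B2 -> L0 miss wb->B4  d=D]
13: R B5 -> L1 miss wb->B1  d=-]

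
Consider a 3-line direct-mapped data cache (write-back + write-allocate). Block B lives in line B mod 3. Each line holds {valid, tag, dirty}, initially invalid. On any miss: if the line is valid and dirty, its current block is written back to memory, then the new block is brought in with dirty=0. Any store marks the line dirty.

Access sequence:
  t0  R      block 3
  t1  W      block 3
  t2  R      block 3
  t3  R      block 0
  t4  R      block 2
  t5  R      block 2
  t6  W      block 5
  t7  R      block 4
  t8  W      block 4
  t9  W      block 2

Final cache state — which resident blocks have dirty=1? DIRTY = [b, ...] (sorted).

DIRTY = [2, 4]

0: R B3 -> L0 miss  d=-]
1: W B3 -> L0 hit  d=D]
2: R B3 -> L0 hit  d=D]
3: R B0 -> L0 miss wb->B3  d=-]
4: R B2 -> L2 miss  d=-]
5: R B2 -> L2 hit  d=-]
6: W B5 -> L2 miss  d=D]
7: R B4 -> L1 miss  d=-]
8: W B4 -> L1 hit  d=D]
9: W B2 -> L2 miss wb->B5  d=D]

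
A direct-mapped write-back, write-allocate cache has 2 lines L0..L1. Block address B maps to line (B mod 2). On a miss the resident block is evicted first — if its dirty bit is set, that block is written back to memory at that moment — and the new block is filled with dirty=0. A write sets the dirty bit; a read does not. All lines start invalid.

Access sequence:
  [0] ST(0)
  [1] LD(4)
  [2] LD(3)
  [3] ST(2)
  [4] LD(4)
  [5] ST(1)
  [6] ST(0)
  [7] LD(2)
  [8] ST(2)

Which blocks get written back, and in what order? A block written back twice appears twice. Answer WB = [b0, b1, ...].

  0 | W B0 → L0 miss [D]
  1 | R B4 → L0 miss wb→B0 [-]
  2 | R B3 → L1 miss [-]
  3 | W B2 → L0 miss [D]
  4 | R B4 → L0 miss wb→B2 [-]
  5 | W B1 → L1 miss [D]
  6 | W B0 → L0 miss [D]
  7 | R B2 → L0 miss wb→B0 [-]
  8 | W B2 → L0 hit [D]

WB = [0, 2, 0]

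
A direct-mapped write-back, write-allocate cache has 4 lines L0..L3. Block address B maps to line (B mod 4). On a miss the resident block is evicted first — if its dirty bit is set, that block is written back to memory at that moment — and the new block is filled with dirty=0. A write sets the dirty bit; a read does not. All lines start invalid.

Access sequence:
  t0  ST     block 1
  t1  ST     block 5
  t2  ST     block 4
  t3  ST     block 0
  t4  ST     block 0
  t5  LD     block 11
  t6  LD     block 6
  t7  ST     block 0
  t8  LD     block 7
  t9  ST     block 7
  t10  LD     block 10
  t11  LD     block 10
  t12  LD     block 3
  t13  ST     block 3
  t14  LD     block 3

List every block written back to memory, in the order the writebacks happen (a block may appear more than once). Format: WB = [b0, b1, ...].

WB = [1, 4, 7]

0: W B1 → L1 miss [D]
1: W B5 → L1 miss wb→B1 [D]
2: W B4 → L0 miss [D]
3: W B0 → L0 miss wb→B4 [D]
4: W B0 → L0 hit [D]
5: R B11 → L3 miss [-]
6: R B6 → L2 miss [-]
7: W B0 → L0 hit [D]
8: R B7 → L3 miss [-]
9: W B7 → L3 hit [D]
10: R B10 → L2 miss [-]
11: R B10 → L2 hit [-]
12: R B3 → L3 miss wb→B7 [-]
13: W B3 → L3 hit [D]
14: R B3 → L3 hit [D]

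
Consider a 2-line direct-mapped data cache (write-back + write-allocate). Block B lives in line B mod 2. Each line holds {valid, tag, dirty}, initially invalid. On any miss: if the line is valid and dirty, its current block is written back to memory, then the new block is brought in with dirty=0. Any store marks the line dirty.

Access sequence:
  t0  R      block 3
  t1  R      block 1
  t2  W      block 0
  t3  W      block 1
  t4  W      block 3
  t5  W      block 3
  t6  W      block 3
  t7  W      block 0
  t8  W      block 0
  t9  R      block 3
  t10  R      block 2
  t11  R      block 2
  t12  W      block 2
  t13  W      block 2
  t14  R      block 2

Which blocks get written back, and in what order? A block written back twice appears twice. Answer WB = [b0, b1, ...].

0: R B3 -> L1 miss  d=-]
1: R B1 -> L1 miss  d=-]
2: W B0 -> L0 miss  d=D]
3: W B1 -> L1 hit  d=D]
4: W B3 -> L1 miss wb->B1  d=D]
5: W B3 -> L1 hit  d=D]
6: W B3 -> L1 hit  d=D]
7: W B0 -> L0 hit  d=D]
8: W B0 -> L0 hit  d=D]
9: R B3 -> L1 hit  d=D]
10: R B2 -> L0 miss wb->B0  d=-]
11: R B2 -> L0 hit  d=-]
12: W B2 -> L0 hit  d=D]
13: W B2 -> L0 hit  d=D]
14: R B2 -> L0 hit  d=D]

WB = [1, 0]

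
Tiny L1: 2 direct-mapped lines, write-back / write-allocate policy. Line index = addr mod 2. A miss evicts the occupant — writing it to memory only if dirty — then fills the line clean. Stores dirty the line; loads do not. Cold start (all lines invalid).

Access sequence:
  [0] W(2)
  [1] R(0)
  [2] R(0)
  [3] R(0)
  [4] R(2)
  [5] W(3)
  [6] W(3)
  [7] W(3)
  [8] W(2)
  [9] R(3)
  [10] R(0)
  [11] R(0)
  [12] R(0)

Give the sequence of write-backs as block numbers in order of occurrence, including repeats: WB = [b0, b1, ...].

  0 | W B2 → L0 miss [D]
  1 | R B0 → L0 miss wb→B2 [-]
  2 | R B0 → L0 hit [-]
  3 | R B0 → L0 hit [-]
  4 | R B2 → L0 miss [-]
  5 | W B3 → L1 miss [D]
  6 | W B3 → L1 hit [D]
  7 | W B3 → L1 hit [D]
  8 | W B2 → L0 hit [D]
  9 | R B3 → L1 hit [D]
  10 | R B0 → L0 miss wb→B2 [-]
  11 | R B0 → L0 hit [-]
  12 | R B0 → L0 hit [-]

WB = [2, 2]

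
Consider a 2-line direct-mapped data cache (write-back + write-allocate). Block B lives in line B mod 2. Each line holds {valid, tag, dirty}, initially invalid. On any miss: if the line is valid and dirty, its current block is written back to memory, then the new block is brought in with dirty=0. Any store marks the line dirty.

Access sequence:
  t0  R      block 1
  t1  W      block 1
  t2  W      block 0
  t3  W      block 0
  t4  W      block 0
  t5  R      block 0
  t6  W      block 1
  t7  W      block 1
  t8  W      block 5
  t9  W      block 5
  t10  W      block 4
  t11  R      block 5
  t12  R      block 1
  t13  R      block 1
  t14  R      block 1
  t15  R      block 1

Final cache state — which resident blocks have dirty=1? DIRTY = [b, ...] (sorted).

0: R B1 → L1 miss [-]
1: W B1 → L1 hit [D]
2: W B0 → L0 miss [D]
3: W B0 → L0 hit [D]
4: W B0 → L0 hit [D]
5: R B0 → L0 hit [D]
6: W B1 → L1 hit [D]
7: W B1 → L1 hit [D]
8: W B5 → L1 miss wb→B1 [D]
9: W B5 → L1 hit [D]
10: W B4 → L0 miss wb→B0 [D]
11: R B5 → L1 hit [D]
12: R B1 → L1 miss wb→B5 [-]
13: R B1 → L1 hit [-]
14: R B1 → L1 hit [-]
15: R B1 → L1 hit [-]

DIRTY = [4]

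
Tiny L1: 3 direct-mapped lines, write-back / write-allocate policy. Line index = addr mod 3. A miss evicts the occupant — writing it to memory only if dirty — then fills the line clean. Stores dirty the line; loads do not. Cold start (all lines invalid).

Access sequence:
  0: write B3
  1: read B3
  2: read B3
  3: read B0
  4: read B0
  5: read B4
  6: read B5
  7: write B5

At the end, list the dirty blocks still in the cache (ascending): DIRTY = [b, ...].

DIRTY = [5]

  0 | W B3 → L0 miss [D]
  1 | R B3 → L0 hit [D]
  2 | R B3 → L0 hit [D]
  3 | R B0 → L0 miss wb→B3 [-]
  4 | R B0 → L0 hit [-]
  5 | R B4 → L1 miss [-]
  6 | R B5 → L2 miss [-]
  7 | W B5 → L2 hit [D]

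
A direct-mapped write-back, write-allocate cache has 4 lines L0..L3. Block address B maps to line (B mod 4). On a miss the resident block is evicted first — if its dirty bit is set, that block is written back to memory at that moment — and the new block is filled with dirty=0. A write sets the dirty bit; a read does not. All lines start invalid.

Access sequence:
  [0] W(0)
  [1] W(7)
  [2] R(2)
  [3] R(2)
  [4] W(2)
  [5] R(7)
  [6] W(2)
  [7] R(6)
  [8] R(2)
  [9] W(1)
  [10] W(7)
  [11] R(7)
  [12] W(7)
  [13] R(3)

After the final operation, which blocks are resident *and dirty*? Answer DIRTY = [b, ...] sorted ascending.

DIRTY = [0, 1]

  0 | W B0 → L0 miss [D]
  1 | W B7 → L3 miss [D]
  2 | R B2 → L2 miss [-]
  3 | R B2 → L2 hit [-]
  4 | W B2 → L2 hit [D]
  5 | R B7 → L3 hit [D]
  6 | W B2 → L2 hit [D]
  7 | R B6 → L2 miss wb→B2 [-]
  8 | R B2 → L2 miss [-]
  9 | W B1 → L1 miss [D]
  10 | W B7 → L3 hit [D]
  11 | R B7 → L3 hit [D]
  12 | W B7 → L3 hit [D]
  13 | R B3 → L3 miss wb→B7 [-]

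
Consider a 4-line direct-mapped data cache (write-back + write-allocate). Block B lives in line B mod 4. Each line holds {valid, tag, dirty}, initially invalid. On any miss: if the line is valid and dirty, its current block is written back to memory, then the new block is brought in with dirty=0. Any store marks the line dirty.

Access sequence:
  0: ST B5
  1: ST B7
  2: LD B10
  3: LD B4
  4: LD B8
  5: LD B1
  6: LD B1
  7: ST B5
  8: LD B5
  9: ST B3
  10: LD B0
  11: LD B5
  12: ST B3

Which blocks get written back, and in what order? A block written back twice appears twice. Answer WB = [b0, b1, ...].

WB = [5, 7]

0: W B5 -> L1 miss  d=D]
1: W B7 -> L3 miss  d=D]
2: R B10 -> L2 miss  d=-]
3: R B4 -> L0 miss  d=-]
4: R B8 -> L0 miss  d=-]
5: R B1 -> L1 miss wb->B5  d=-]
6: R B1 -> L1 hit  d=-]
7: W B5 -> L1 miss  d=D]
8: R B5 -> L1 hit  d=D]
9: W B3 -> L3 miss wb->B7  d=D]
10: R B0 -> L0 miss  d=-]
11: R B5 -> L1 hit  d=D]
12: W B3 -> L3 hit  d=D]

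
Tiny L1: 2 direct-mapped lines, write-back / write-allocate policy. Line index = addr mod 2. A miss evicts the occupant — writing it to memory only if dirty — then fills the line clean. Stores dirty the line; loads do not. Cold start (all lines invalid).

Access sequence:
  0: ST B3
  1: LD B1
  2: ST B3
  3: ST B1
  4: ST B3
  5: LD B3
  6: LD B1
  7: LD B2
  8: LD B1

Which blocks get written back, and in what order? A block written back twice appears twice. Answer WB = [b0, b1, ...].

0: W B3 → L1 miss [D]
1: R B1 → L1 miss wb→B3 [-]
2: W B3 → L1 miss [D]
3: W B1 → L1 miss wb→B3 [D]
4: W B3 → L1 miss wb→B1 [D]
5: R B3 → L1 hit [D]
6: R B1 → L1 miss wb→B3 [-]
7: R B2 → L0 miss [-]
8: R B1 → L1 hit [-]

WB = [3, 3, 1, 3]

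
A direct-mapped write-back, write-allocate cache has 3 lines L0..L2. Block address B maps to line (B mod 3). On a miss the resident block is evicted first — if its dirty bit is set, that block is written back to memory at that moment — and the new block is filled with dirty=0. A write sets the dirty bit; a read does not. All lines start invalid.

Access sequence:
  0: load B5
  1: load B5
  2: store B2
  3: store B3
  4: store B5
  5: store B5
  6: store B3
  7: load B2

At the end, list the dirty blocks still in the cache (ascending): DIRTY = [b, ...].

0: R B5 → L2 miss [-]
1: R B5 → L2 hit [-]
2: W B2 → L2 miss [D]
3: W B3 → L0 miss [D]
4: W B5 → L2 miss wb→B2 [D]
5: W B5 → L2 hit [D]
6: W B3 → L0 hit [D]
7: R B2 → L2 miss wb→B5 [-]

DIRTY = [3]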